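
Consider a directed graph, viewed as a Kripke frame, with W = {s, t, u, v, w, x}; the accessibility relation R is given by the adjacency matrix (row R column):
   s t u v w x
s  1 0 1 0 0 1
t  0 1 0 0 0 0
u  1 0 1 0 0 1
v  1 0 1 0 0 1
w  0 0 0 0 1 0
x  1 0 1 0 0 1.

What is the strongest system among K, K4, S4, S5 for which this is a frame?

Transitive (axiom 4): yes — every two-step R-path is closed by a direct edge.
Reflexive (axiom T): no — v is not related to itself.
Euclidean (axiom 5): yes — any two successors of a common world are R-related.
So F validates K, K4; S4 would additionally require R to be reflexive. The strongest is K4.

K4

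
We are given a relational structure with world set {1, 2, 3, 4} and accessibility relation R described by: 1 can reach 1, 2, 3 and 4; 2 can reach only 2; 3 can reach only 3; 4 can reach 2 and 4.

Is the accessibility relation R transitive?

Transitive: yes — every two-step R-path is closed by a direct edge.

Yes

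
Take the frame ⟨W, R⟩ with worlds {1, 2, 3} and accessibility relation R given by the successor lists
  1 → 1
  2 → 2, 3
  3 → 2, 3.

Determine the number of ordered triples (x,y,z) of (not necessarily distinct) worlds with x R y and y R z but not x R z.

R is transitive; there are no such tuples.

0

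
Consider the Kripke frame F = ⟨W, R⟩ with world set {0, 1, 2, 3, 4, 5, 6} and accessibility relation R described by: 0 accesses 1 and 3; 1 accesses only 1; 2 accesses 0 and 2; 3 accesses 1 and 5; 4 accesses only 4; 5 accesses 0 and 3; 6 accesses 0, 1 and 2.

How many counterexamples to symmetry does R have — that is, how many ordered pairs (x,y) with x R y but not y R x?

8

Enumerating: (0,1), (0,3), (2,0), (3,1), (5,0), (6,0), (6,1), (6,2).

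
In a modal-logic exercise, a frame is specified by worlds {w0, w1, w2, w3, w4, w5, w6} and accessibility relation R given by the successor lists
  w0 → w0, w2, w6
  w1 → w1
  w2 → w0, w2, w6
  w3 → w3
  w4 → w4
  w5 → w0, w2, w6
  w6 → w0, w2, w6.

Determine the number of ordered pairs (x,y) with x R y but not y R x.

3

Enumerating: (w5,w0), (w5,w2), (w5,w6).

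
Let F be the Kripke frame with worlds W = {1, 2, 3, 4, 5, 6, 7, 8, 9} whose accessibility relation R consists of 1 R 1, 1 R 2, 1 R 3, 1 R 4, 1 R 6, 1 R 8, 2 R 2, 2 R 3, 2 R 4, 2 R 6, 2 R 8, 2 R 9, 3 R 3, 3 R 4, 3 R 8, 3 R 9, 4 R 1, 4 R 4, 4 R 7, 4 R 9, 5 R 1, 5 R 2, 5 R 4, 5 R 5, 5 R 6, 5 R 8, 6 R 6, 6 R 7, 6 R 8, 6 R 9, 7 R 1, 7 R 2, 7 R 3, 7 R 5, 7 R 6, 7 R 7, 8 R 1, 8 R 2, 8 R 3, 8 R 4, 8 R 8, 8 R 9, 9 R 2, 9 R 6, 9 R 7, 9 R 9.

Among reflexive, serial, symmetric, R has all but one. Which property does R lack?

symmetric

Reflexive: yes — every world is R-related to itself.
Serial: yes — every world has a successor (e.g. 1 R 1).
Symmetric: no — 1 R 2 but not 2 R 1.
Only symmetric fails.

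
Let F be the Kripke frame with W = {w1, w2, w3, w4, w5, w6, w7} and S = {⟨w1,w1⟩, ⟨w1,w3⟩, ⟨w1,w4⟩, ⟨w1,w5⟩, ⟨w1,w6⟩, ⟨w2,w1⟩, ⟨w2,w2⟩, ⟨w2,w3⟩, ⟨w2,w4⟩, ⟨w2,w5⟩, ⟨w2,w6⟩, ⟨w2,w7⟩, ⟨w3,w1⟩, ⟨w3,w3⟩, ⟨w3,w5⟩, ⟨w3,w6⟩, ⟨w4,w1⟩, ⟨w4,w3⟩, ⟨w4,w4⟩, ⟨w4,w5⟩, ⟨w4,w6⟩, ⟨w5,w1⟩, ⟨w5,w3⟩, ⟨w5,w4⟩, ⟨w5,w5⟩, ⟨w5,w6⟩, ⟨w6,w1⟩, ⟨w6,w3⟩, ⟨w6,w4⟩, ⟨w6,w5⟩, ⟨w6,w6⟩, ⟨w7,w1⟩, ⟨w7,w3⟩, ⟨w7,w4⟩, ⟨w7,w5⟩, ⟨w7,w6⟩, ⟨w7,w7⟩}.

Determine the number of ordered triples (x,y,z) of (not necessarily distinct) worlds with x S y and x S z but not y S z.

22

Enumerating: (w1,w3,w4), (w2,w1,w2), (w2,w1,w7), (w2,w3,w2), (w2,w3,w4), (w2,w3,w7), (w2,w4,w2), (w2,w4,w7), (w2,w5,w2), (w2,w5,w7), (w2,w6,w2), (w2,w6,w7), … and 10 more.
Total: 22.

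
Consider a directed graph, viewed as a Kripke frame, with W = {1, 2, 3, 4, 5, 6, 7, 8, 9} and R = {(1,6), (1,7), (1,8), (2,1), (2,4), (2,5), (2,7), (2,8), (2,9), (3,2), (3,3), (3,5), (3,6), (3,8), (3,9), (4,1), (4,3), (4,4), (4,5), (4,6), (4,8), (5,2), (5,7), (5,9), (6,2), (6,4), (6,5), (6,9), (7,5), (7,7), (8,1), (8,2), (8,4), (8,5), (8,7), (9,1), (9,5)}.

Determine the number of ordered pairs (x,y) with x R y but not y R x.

Enumerating: (1,6), (1,7), (2,1), (2,4), (2,7), (2,9), (3,2), (3,5), (3,6), (3,8), (3,9), (4,1), … and 8 more.
Total: 20.

20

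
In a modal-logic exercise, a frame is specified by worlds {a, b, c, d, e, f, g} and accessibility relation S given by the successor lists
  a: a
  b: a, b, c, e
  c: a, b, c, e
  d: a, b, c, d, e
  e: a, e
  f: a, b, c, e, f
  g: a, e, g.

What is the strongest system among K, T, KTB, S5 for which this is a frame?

T

Reflexive (axiom T): yes — every world is S-related to itself.
Symmetric (axiom B): no — b S a but not a S b.
Euclidean (axiom 5): no — b S a and b S c, but not a S c.
So F validates K, T; KTB would additionally require S to be symmetric. The strongest is T.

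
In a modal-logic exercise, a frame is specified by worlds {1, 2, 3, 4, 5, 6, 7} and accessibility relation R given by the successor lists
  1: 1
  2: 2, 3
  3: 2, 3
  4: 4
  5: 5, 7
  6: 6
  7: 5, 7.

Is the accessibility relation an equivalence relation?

Reflexive: yes — every world is R-related to itself.
Symmetric: yes — every pair in R has its reverse in R.
Transitive: yes — every two-step R-path is closed by a direct edge.
So R is an equivalence relation.

Yes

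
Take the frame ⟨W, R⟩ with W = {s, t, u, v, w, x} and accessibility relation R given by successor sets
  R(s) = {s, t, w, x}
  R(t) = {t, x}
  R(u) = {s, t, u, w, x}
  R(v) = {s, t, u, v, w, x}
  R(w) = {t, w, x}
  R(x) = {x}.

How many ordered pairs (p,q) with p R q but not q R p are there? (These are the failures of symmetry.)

Enumerating: (s,t), (s,w), (s,x), (t,x), (u,s), (u,t), (u,w), (u,x), (v,s), (v,t), (v,u), (v,w), (v,x), (w,t), (w,x).

15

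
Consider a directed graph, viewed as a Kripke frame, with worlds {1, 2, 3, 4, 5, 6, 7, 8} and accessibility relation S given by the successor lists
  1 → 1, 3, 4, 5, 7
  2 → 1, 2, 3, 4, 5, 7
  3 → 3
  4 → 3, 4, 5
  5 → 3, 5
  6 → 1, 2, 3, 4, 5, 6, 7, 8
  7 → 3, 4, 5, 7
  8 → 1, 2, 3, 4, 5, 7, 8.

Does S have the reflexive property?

Reflexive: yes — every world is S-related to itself.

Yes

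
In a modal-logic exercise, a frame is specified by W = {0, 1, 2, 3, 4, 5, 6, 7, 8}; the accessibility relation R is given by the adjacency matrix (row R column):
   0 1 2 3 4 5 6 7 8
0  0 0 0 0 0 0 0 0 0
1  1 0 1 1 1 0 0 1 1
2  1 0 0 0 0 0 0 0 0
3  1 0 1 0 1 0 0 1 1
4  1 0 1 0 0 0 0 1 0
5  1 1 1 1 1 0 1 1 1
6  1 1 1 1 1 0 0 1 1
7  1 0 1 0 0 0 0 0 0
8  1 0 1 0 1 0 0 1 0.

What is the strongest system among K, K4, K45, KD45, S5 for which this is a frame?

K4

Transitive (axiom 4): yes — every two-step R-path is closed by a direct edge.
Euclidean (axiom 5): no — 1 R 0 and 1 R 2, but not 0 R 2.
Serial (axiom D): no — 0 has no R-successor.
Reflexive (axiom T): no — 0 is not related to itself.
So F validates K, K4; K45 would additionally require R to be Euclidean. The strongest is K4.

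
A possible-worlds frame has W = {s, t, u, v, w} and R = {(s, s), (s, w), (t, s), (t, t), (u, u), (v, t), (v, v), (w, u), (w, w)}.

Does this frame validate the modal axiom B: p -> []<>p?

By correspondence theory, B is valid on a frame iff R is symmetric.
Symmetric: no — s R w but not w R s.

No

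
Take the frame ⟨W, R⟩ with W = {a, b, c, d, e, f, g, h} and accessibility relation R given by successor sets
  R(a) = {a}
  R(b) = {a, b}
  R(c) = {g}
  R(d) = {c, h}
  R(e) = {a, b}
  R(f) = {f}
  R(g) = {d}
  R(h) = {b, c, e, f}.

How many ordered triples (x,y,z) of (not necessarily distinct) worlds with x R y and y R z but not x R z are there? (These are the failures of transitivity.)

10

Enumerating: (c,g,d), (d,c,g), (d,h,b), (d,h,e), (d,h,f), (g,d,c), (g,d,h), (h,b,a), (h,c,g), (h,e,a).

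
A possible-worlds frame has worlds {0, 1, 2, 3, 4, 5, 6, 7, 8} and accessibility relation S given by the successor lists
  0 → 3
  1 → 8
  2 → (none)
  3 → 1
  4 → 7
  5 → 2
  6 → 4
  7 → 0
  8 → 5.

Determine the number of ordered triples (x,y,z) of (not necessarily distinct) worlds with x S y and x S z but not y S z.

Enumerating: (0,3,3), (1,8,8), (3,1,1), (4,7,7), (5,2,2), (6,4,4), (7,0,0), (8,5,5).

8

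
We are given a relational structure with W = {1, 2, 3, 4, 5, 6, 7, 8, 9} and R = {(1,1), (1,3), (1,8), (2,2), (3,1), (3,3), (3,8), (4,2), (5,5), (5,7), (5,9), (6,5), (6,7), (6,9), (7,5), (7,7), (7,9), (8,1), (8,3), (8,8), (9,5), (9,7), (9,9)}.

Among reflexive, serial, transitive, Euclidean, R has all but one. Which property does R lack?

Reflexive: no — 4 is not related to itself.
Serial: yes — every world has a successor (e.g. 1 R 1).
Transitive: yes — every two-step R-path is closed by a direct edge.
Euclidean: yes — any two successors of a common world are R-related.
Only reflexive fails.

reflexive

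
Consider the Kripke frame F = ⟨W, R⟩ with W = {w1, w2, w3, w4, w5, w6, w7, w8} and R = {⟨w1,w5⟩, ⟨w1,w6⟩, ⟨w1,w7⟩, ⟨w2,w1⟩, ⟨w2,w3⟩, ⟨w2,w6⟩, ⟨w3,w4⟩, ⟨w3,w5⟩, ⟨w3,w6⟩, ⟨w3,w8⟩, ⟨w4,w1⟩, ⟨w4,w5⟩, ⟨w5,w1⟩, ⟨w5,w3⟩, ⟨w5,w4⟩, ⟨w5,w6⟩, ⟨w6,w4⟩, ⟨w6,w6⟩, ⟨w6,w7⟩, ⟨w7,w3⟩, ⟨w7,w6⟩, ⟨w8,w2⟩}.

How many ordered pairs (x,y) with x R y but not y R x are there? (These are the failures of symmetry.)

Enumerating: (w1,w6), (w1,w7), (w2,w1), (w2,w3), (w2,w6), (w3,w4), (w3,w6), (w3,w8), (w4,w1), (w5,w6), (w6,w4), (w7,w3), (w8,w2).

13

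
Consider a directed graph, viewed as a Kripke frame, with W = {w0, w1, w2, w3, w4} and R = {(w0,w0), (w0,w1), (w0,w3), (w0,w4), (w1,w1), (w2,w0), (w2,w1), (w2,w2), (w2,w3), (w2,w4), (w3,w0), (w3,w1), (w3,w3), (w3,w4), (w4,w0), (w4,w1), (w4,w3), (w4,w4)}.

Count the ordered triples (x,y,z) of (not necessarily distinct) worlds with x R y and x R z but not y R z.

Enumerating: (w0,w1,w0), (w0,w1,w3), (w0,w1,w4), (w2,w0,w2), (w2,w1,w0), (w2,w1,w2), (w2,w1,w3), (w2,w1,w4), (w2,w3,w2), (w2,w4,w2), (w3,w1,w0), (w3,w1,w3), (w3,w1,w4), (w4,w1,w0), (w4,w1,w3), (w4,w1,w4).

16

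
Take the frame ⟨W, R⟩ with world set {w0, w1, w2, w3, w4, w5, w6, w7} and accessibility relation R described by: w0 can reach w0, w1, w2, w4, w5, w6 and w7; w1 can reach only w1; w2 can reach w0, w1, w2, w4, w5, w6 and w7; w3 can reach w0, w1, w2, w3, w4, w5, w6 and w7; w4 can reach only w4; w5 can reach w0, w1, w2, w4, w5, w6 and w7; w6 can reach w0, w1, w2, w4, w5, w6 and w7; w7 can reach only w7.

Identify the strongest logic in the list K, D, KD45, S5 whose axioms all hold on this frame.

D

Serial (axiom D): yes — every world has a successor (e.g. w0 R w0).
Euclidean (axiom 5): no — w0 R w1 and w0 R w2, but not w1 R w2.
Transitive (axiom 4): yes — every two-step R-path is closed by a direct edge.
Reflexive (axiom T): yes — every world is R-related to itself.
So F validates K, D; KD45 would additionally require R to be Euclidean. The strongest is D.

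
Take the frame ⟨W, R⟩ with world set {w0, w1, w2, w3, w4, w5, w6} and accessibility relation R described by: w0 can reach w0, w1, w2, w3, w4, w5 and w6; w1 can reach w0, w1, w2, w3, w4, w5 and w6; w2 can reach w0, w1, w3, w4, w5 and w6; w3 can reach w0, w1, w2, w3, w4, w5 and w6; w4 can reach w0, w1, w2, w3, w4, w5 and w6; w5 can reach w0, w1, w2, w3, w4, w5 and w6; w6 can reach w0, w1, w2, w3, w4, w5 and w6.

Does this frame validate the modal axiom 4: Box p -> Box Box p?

By correspondence theory, 4 is valid on a frame iff R is transitive.
Transitive: no — w2 R w0 and w0 R w2, but not w2 R w2.

No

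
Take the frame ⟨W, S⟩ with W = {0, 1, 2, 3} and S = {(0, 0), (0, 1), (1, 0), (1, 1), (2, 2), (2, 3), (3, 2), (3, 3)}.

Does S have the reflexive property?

Yes

Reflexive: yes — every world is S-related to itself.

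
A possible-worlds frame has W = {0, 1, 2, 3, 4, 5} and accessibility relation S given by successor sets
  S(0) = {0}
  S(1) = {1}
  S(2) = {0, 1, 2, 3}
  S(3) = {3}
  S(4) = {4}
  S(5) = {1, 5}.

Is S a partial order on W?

Yes

Reflexive: yes — every world is S-related to itself.
Transitive: yes — every two-step S-path is closed by a direct edge.
Antisymmetric: yes — no distinct pair is related both ways.
So S is a partial order.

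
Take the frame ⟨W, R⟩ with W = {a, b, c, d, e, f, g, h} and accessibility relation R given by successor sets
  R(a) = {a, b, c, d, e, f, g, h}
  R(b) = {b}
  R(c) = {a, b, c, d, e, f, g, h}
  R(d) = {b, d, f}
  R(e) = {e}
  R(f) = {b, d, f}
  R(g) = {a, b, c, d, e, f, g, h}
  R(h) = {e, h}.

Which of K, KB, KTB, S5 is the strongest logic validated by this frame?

Symmetric (axiom B): no — a R b but not b R a.
Reflexive (axiom T): yes — every world is R-related to itself.
Euclidean (axiom 5): no — a R b and a R c, but not b R c.
So F validates K; KB would additionally require R to be symmetric. The strongest is K.

K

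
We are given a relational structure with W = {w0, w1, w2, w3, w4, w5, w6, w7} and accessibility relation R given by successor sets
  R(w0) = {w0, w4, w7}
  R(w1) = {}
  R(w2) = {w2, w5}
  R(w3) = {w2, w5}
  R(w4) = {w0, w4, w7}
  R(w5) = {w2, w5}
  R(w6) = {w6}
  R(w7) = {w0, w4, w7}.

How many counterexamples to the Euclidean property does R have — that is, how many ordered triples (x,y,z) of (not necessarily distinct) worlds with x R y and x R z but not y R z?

R is Euclidean; there are no such tuples.

0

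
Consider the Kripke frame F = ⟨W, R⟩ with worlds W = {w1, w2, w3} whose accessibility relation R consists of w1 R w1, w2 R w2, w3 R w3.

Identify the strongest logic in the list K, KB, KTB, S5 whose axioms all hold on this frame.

Symmetric (axiom B): yes — every pair in R has its reverse in R.
Reflexive (axiom T): yes — every world is R-related to itself.
Euclidean (axiom 5): yes — any two successors of a common world are R-related.
So F validates K, KB, KTB, S5. The strongest is S5.

S5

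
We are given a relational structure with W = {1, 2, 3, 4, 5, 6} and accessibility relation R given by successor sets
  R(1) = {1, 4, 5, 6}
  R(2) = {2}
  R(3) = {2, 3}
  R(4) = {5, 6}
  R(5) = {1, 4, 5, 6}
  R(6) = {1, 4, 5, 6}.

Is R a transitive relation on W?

Transitive: no — 4 R 5 and 5 R 1, but not 4 R 1.

No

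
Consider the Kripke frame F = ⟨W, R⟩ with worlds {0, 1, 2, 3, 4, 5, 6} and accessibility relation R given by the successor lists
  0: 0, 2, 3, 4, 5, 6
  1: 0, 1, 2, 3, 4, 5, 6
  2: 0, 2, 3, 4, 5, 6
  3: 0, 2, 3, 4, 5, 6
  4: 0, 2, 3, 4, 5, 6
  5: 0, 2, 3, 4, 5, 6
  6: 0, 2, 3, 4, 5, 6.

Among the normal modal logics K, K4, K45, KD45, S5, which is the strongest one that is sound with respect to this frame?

Transitive (axiom 4): yes — every two-step R-path is closed by a direct edge.
Euclidean (axiom 5): no — 1 R 0 and 1 R 1, but not 0 R 1.
Serial (axiom D): yes — every world has a successor (e.g. 0 R 0).
Reflexive (axiom T): yes — every world is R-related to itself.
So F validates K, K4; K45 would additionally require R to be Euclidean. The strongest is K4.

K4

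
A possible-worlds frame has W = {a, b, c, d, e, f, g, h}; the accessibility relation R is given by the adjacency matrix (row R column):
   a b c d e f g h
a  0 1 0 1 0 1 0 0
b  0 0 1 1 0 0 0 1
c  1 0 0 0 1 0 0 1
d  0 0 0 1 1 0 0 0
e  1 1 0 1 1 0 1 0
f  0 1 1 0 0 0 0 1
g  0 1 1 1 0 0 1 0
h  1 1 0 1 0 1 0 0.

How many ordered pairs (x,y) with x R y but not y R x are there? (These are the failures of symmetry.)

Enumerating: (a,b), (a,d), (a,f), (b,c), (b,d), (c,a), (c,e), (c,h), (e,a), (e,b), (e,g), (f,b), (f,c), (g,b), (g,c), (g,d), (h,a), (h,d).

18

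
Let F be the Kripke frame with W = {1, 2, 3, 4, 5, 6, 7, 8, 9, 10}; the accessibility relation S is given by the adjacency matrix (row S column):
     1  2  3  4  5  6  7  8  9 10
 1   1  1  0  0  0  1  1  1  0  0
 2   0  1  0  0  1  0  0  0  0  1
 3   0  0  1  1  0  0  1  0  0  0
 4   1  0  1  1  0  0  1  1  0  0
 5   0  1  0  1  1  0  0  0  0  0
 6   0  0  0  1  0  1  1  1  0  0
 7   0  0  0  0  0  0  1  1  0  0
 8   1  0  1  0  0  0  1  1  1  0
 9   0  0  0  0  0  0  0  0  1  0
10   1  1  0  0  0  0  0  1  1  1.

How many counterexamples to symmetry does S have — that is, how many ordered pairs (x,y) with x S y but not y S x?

Enumerating: (1,2), (1,6), (1,7), (10,1), (10,8), (10,9), (3,7), (4,1), (4,7), (4,8), (5,4), (6,4), (6,7), (6,8), (8,3), (8,9).

16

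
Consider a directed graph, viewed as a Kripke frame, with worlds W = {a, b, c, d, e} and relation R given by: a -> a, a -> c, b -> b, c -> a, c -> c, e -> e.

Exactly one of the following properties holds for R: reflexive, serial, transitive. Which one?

Reflexive: no — d is not related to itself.
Serial: no — d has no R-successor.
Transitive: yes — every two-step R-path is closed by a direct edge.
Only transitive holds.

transitive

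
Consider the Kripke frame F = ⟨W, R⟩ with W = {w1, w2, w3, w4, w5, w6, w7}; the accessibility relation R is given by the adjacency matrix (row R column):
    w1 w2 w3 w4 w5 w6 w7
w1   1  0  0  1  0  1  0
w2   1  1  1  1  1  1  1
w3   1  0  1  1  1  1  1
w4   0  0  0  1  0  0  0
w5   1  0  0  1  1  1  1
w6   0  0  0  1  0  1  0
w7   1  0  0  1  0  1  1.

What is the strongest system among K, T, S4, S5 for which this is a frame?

Reflexive (axiom T): yes — every world is R-related to itself.
Transitive (axiom 4): yes — every two-step R-path is closed by a direct edge.
Euclidean (axiom 5): no — w1 R w4 and w1 R w6, but not w4 R w6.
So F validates K, T, S4; S5 would additionally require R to be Euclidean. The strongest is S4.

S4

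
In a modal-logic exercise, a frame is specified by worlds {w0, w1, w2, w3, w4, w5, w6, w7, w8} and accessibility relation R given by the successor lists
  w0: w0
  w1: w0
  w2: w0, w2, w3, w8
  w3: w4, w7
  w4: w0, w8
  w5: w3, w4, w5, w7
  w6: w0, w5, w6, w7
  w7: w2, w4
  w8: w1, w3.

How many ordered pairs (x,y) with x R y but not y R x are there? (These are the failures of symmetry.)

18

Enumerating: (w1,w0), (w2,w0), (w2,w3), (w2,w8), (w3,w4), (w3,w7), (w4,w0), (w4,w8), (w5,w3), (w5,w4), (w5,w7), (w6,w0), (w6,w5), (w6,w7), (w7,w2), (w7,w4), (w8,w1), (w8,w3).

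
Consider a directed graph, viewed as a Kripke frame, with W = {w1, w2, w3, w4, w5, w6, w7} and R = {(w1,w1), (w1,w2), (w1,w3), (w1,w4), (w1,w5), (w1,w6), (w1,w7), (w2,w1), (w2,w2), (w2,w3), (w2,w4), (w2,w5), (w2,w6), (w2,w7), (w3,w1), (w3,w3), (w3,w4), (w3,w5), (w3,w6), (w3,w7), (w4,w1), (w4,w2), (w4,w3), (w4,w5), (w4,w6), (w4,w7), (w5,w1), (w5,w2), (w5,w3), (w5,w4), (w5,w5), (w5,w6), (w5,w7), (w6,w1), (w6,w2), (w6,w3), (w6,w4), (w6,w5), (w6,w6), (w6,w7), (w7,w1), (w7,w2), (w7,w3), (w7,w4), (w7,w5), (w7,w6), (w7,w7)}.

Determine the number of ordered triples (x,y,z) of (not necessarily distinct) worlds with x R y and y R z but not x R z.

11

Enumerating: (w3,w1,w2), (w3,w4,w2), (w3,w5,w2), (w3,w6,w2), (w3,w7,w2), (w4,w1,w4), (w4,w2,w4), (w4,w3,w4), (w4,w5,w4), (w4,w6,w4), (w4,w7,w4).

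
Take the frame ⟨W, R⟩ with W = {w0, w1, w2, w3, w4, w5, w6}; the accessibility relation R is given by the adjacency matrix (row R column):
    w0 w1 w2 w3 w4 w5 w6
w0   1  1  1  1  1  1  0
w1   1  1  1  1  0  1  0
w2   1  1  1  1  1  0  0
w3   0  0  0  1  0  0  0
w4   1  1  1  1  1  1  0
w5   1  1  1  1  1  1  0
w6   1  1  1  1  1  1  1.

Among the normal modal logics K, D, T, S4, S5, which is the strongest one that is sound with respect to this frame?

T

Serial (axiom D): yes — every world has a successor (e.g. w0 R w0).
Reflexive (axiom T): yes — every world is R-related to itself.
Transitive (axiom 4): no — w1 R w0 and w0 R w4, but not w1 R w4.
Euclidean (axiom 5): no — w0 R w1 and w0 R w4, but not w1 R w4.
So F validates K, D, T; S4 would additionally require R to be transitive. The strongest is T.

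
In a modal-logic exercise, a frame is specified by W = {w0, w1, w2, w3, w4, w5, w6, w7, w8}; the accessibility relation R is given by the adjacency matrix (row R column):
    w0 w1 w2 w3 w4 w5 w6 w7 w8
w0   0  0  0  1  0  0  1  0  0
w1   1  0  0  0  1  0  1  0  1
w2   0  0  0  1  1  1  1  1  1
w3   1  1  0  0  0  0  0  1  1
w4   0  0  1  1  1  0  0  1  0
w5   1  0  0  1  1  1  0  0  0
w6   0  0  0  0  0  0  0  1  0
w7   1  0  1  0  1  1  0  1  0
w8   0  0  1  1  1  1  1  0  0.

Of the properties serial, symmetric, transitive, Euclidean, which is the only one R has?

serial

Serial: yes — every world has a successor (e.g. w0 R w3).
Symmetric: no — w0 R w6 but not w6 R w0.
Transitive: no — w0 R w3 and w3 R w1, but not w0 R w1.
Euclidean: no — w0 R w3 and w0 R w6, but not w3 R w6.
Only serial holds.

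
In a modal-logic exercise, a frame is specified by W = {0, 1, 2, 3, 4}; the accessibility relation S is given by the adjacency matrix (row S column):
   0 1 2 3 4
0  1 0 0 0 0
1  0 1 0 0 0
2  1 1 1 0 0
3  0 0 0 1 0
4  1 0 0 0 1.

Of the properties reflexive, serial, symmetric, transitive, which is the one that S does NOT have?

Reflexive: yes — every world is S-related to itself.
Serial: yes — every world has a successor (e.g. 0 S 0).
Symmetric: no — 2 S 0 but not 0 S 2.
Transitive: yes — every two-step S-path is closed by a direct edge.
Only symmetric fails.

symmetric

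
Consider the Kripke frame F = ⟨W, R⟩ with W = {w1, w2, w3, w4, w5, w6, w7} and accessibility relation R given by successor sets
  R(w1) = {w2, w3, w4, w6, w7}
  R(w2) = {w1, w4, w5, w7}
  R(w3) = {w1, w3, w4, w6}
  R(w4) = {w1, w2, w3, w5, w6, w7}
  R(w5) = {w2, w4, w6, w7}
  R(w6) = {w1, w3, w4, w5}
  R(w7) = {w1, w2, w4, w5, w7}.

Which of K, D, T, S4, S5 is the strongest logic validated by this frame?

Serial (axiom D): yes — every world has a successor (e.g. w1 R w2).
Reflexive (axiom T): no — w1 is not related to itself.
Transitive (axiom 4): no — w1 R w2 and w2 R w5, but not w1 R w5.
Euclidean (axiom 5): no — w1 R w2 and w1 R w3, but not w2 R w3.
So F validates K, D; T would additionally require R to be reflexive. The strongest is D.

D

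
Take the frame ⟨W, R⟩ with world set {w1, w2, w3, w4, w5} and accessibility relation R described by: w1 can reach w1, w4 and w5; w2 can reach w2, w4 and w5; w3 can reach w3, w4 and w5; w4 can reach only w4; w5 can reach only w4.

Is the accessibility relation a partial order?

Reflexive: no — w5 is not related to itself.
Transitive: yes — every two-step R-path is closed by a direct edge.
Antisymmetric: yes — no distinct pair is related both ways.
So R is not a partial order.

No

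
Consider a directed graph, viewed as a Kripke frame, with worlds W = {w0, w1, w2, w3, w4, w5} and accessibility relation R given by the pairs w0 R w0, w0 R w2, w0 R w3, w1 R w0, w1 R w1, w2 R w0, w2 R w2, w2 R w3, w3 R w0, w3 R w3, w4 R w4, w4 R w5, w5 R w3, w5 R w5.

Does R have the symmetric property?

No

Symmetric: no — w1 R w0 but not w0 R w1.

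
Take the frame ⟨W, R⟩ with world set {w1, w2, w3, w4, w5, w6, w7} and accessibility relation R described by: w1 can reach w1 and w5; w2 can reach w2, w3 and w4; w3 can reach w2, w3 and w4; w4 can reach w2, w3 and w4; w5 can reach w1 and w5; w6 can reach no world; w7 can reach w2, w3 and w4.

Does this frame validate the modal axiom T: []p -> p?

By correspondence theory, T is valid on a frame iff R is reflexive.
Reflexive: no — w6 is not related to itself.

No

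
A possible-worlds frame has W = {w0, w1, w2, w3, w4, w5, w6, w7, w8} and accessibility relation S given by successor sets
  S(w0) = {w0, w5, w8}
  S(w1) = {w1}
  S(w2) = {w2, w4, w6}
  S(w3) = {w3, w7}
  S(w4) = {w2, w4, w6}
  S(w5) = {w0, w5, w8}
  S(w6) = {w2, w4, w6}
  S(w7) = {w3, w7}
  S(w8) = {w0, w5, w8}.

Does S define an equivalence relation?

Reflexive: yes — every world is S-related to itself.
Symmetric: yes — every pair in S has its reverse in S.
Transitive: yes — every two-step S-path is closed by a direct edge.
So S is an equivalence relation.

Yes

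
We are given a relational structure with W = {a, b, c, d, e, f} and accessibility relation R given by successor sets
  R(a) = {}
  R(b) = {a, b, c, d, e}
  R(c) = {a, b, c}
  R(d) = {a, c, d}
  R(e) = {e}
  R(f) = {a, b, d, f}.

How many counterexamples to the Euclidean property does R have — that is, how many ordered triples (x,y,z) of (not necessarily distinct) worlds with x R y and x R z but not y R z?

27

Enumerating: (b,a,a), (b,a,b), (b,a,c), (b,a,d), (b,a,e), (b,c,d), (b,c,e), (b,d,b), (b,d,e), (b,e,a), (b,e,b), (b,e,c), … and 15 more.
Total: 27.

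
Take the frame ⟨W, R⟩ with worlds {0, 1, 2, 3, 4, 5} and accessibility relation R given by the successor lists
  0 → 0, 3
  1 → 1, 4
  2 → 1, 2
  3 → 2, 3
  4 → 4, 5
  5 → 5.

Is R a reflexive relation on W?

Yes

Reflexive: yes — every world is R-related to itself.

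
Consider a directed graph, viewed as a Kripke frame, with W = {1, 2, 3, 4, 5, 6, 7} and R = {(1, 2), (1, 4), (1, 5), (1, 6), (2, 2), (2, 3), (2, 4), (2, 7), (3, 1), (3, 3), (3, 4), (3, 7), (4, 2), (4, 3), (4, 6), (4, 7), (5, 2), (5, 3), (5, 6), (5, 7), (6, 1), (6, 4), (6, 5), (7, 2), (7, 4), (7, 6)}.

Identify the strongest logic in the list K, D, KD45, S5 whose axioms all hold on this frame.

Serial (axiom D): yes — every world has a successor (e.g. 1 R 2).
Euclidean (axiom 5): no — 1 R 2 and 1 R 5, but not 2 R 5.
Transitive (axiom 4): no — 1 R 2 and 2 R 3, but not 1 R 3.
Reflexive (axiom T): no — 1 is not related to itself.
So F validates K, D; KD45 would additionally require R to be Euclidean and transitive. The strongest is D.

D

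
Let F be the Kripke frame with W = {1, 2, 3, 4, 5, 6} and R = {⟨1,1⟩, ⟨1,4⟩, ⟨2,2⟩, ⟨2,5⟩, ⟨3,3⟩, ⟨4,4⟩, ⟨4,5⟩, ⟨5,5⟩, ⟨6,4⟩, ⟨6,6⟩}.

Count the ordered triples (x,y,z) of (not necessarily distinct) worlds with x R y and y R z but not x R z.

2

Enumerating: (1,4,5), (6,4,5).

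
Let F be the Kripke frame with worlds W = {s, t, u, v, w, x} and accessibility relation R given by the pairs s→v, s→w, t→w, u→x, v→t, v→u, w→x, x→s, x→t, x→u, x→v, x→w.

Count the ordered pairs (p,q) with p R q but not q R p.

Enumerating: (s,v), (s,w), (t,w), (v,t), (v,u), (x,s), (x,t), (x,v).

8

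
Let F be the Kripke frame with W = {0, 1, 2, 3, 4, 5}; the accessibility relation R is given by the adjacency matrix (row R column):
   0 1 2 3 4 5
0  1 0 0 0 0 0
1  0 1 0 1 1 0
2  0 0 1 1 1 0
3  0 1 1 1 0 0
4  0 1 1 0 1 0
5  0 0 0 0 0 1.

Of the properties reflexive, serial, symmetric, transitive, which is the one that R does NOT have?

transitive

Reflexive: yes — every world is R-related to itself.
Serial: yes — every world has a successor (e.g. 0 R 0).
Symmetric: yes — every pair in R has its reverse in R.
Transitive: no — 1 R 3 and 3 R 2, but not 1 R 2.
Only transitive fails.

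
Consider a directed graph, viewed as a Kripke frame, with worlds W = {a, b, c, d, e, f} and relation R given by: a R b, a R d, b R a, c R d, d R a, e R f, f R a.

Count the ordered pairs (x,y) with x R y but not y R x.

Enumerating: (c,d), (e,f), (f,a).

3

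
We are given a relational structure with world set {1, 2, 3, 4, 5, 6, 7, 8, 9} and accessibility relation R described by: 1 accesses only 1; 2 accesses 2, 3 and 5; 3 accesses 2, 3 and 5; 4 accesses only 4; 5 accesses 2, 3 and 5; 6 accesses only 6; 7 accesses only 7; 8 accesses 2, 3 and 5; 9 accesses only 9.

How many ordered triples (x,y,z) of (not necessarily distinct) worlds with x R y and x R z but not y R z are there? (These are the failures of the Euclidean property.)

0

R is Euclidean; there are no such tuples.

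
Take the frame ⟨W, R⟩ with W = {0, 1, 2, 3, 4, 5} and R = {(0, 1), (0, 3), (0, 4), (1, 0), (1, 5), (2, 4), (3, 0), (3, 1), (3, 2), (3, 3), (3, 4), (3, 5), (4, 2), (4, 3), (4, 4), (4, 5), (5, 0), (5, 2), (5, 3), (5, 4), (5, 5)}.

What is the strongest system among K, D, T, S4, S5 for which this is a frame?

Serial (axiom D): yes — every world has a successor (e.g. 0 R 1).
Reflexive (axiom T): no — 0 is not related to itself.
Transitive (axiom 4): no — 0 R 1 and 1 R 5, but not 0 R 5.
Euclidean (axiom 5): no — 0 R 1 and 0 R 3, but not 1 R 3.
So F validates K, D; T would additionally require R to be reflexive. The strongest is D.

D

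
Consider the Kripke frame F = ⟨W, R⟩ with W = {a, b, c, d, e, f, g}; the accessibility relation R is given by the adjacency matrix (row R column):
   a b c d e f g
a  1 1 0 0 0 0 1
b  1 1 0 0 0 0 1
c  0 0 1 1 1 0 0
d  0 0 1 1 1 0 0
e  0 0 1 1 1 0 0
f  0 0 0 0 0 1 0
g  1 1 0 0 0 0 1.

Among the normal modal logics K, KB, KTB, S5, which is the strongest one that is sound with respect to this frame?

Symmetric (axiom B): yes — every pair in R has its reverse in R.
Reflexive (axiom T): yes — every world is R-related to itself.
Euclidean (axiom 5): yes — any two successors of a common world are R-related.
So F validates K, KB, KTB, S5. The strongest is S5.

S5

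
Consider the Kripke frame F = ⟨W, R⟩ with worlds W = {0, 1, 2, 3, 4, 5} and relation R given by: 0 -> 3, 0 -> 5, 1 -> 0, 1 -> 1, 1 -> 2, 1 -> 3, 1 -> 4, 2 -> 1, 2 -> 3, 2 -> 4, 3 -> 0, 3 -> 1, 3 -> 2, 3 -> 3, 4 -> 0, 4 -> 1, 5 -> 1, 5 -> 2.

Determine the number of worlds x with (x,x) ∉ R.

Enumerating: 0, 2, 4, 5.

4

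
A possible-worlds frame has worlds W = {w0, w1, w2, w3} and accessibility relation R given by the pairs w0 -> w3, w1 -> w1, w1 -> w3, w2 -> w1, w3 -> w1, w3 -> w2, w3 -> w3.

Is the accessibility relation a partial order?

Reflexive: no — w0 is not related to itself.
Transitive: no — w0 R w3 and w3 R w1, but not w0 R w1.
Antisymmetric: no — w1 R w3 and w3 R w1 with w1 ≠ w3.
So R is not a partial order.

No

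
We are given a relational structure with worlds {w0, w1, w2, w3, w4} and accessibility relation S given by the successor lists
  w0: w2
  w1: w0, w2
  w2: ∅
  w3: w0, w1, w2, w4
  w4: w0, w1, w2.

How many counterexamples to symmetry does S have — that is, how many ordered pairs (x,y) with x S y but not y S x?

10

Enumerating: (w0,w2), (w1,w0), (w1,w2), (w3,w0), (w3,w1), (w3,w2), (w3,w4), (w4,w0), (w4,w1), (w4,w2).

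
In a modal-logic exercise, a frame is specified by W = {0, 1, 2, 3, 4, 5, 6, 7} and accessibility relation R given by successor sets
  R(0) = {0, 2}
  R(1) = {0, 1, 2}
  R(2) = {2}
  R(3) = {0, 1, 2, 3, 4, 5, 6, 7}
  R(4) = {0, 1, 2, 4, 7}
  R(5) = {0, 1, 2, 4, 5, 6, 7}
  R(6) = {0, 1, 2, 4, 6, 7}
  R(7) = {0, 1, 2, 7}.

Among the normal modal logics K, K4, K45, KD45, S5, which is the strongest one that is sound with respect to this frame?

Transitive (axiom 4): yes — every two-step R-path is closed by a direct edge.
Euclidean (axiom 5): no — 1 R 2 and 1 R 0, but not 2 R 0.
Serial (axiom D): yes — every world has a successor (e.g. 0 R 0).
Reflexive (axiom T): yes — every world is R-related to itself.
So F validates K, K4; K45 would additionally require R to be Euclidean. The strongest is K4.

K4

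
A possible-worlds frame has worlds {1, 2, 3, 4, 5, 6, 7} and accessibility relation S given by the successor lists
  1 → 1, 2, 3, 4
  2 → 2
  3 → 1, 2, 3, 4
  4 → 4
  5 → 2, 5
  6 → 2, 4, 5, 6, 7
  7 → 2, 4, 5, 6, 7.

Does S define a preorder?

Yes

Reflexive: yes — every world is S-related to itself.
Transitive: yes — every two-step S-path is closed by a direct edge.
So S is a preorder.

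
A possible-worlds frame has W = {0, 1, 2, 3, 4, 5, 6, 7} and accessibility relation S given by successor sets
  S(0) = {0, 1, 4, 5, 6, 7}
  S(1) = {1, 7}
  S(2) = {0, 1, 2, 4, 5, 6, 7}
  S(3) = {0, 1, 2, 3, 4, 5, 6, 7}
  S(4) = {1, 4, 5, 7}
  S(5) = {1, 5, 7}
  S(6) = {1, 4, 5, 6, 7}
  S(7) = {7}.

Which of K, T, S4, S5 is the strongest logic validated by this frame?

S4

Reflexive (axiom T): yes — every world is S-related to itself.
Transitive (axiom 4): yes — every two-step S-path is closed by a direct edge.
Euclidean (axiom 5): no — 0 S 1 and 0 S 4, but not 1 S 4.
So F validates K, T, S4; S5 would additionally require S to be Euclidean. The strongest is S4.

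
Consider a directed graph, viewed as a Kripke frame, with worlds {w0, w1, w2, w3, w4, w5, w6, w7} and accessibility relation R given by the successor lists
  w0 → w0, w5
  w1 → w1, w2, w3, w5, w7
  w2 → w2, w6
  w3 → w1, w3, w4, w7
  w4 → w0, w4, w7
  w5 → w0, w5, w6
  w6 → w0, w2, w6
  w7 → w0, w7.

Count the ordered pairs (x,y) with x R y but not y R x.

Enumerating: (w1,w2), (w1,w5), (w1,w7), (w3,w4), (w3,w7), (w4,w0), (w4,w7), (w5,w6), (w6,w0), (w7,w0).

10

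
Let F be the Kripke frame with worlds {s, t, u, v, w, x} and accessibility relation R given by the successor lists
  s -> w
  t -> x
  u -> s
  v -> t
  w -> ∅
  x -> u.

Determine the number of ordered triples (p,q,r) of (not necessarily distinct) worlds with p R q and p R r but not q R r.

Enumerating: (s,w,w), (t,x,x), (u,s,s), (v,t,t), (x,u,u).

5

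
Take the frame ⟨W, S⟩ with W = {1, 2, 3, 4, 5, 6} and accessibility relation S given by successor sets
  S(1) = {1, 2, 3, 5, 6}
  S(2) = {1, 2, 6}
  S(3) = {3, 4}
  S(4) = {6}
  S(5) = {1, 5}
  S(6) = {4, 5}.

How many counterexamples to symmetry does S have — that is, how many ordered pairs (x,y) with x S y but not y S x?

Enumerating: (1,3), (1,6), (2,6), (3,4), (6,5).

5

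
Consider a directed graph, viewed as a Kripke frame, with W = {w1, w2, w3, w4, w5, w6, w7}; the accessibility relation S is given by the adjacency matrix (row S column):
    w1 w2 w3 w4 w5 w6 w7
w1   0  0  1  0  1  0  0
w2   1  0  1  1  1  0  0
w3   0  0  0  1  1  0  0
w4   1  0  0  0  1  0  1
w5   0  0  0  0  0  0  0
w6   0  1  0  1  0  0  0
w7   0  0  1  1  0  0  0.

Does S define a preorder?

Reflexive: no — w1 is not related to itself.
Transitive: no — w1 S w3 and w3 S w4, but not w1 S w4.
So S is not a preorder.

No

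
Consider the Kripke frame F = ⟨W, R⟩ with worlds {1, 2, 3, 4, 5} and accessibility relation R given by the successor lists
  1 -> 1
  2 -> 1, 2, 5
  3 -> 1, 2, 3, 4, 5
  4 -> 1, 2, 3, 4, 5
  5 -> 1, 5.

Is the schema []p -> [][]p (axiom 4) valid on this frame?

Axiom 4 corresponds to the accessibility relation being transitive.
Transitive: yes — every two-step R-path is closed by a direct edge.

Yes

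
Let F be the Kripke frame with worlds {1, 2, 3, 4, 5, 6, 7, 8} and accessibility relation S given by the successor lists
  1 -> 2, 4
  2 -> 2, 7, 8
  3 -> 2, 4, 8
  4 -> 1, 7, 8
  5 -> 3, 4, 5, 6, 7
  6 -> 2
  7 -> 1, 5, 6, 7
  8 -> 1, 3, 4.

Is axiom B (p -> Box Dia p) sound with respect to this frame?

No

The schema B characterises exactly the symmetric frames.
Symmetric: no — 1 S 2 but not 2 S 1.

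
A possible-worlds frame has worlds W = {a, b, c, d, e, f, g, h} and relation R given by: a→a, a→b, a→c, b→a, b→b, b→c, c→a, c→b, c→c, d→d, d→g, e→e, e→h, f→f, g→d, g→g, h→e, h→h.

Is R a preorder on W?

Reflexive: yes — every world is R-related to itself.
Transitive: yes — every two-step R-path is closed by a direct edge.
So R is a preorder.

Yes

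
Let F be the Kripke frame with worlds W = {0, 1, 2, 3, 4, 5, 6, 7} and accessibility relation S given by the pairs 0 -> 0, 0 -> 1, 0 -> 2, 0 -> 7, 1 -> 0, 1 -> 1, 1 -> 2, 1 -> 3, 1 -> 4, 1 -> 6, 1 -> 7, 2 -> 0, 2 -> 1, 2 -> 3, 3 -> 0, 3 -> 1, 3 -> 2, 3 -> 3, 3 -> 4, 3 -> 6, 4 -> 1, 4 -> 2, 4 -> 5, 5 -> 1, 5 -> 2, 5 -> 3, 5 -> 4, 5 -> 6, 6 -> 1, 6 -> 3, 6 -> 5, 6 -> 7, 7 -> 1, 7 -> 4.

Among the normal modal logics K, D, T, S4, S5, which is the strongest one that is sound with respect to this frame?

Serial (axiom D): yes — every world has a successor (e.g. 0 S 0).
Reflexive (axiom T): no — 2 is not related to itself.
Transitive (axiom 4): no — 0 S 1 and 1 S 3, but not 0 S 3.
Euclidean (axiom 5): no — 0 S 2 and 0 S 7, but not 2 S 7.
So F validates K, D; T would additionally require S to be reflexive. The strongest is D.

D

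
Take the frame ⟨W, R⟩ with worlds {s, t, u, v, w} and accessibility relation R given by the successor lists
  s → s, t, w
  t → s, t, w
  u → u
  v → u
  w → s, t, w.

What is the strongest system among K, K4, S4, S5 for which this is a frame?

K4

Transitive (axiom 4): yes — every two-step R-path is closed by a direct edge.
Reflexive (axiom T): no — v is not related to itself.
Euclidean (axiom 5): yes — any two successors of a common world are R-related.
So F validates K, K4; S4 would additionally require R to be reflexive. The strongest is K4.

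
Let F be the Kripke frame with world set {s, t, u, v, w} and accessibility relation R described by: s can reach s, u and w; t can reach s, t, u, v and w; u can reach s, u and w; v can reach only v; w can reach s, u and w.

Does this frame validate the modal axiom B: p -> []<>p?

No

By correspondence theory, B is valid on a frame iff R is symmetric.
Symmetric: no — t R s but not s R t.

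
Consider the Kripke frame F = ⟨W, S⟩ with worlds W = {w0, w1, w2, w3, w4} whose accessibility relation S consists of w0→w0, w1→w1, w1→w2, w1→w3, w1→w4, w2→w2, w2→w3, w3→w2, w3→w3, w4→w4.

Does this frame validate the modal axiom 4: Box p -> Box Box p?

Yes

Axiom 4 corresponds to the accessibility relation being transitive.
Transitive: yes — every two-step S-path is closed by a direct edge.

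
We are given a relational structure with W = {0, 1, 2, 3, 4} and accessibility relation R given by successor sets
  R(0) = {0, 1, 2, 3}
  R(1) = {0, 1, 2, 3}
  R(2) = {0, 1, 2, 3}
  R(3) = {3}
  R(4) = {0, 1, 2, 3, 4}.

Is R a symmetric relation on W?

Symmetric: no — 0 R 3 but not 3 R 0.

No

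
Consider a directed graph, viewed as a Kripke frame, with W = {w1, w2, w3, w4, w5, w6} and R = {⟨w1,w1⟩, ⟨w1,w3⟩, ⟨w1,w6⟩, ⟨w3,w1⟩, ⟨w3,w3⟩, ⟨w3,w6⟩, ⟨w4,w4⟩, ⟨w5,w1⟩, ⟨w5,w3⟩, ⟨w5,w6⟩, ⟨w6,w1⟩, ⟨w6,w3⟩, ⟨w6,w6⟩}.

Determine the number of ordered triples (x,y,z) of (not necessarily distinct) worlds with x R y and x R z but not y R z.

R is Euclidean; there are no such tuples.

0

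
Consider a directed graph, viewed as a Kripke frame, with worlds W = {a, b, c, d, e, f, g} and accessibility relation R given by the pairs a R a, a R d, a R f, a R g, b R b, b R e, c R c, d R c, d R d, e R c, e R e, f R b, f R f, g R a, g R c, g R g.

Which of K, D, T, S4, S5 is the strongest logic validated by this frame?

T

Serial (axiom D): yes — every world has a successor (e.g. a R a).
Reflexive (axiom T): yes — every world is R-related to itself.
Transitive (axiom 4): no — a R d and d R c, but not a R c.
Euclidean (axiom 5): no — a R d and a R f, but not d R f.
So F validates K, D, T; S4 would additionally require R to be transitive. The strongest is T.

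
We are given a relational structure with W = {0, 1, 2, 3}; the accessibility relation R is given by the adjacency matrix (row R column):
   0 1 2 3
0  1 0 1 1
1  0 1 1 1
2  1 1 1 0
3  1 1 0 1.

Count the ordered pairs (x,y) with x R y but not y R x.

R is symmetric; there are no such tuples.

0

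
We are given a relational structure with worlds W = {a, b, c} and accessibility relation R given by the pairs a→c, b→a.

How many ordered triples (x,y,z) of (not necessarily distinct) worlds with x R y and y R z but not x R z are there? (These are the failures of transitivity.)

Enumerating: (b,a,c).

1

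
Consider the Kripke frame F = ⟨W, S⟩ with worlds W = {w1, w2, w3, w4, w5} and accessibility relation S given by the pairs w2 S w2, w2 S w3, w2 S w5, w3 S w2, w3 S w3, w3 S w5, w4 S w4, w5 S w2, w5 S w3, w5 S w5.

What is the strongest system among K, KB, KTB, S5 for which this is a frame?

Symmetric (axiom B): yes — every pair in S has its reverse in S.
Reflexive (axiom T): no — w1 is not related to itself.
Euclidean (axiom 5): yes — any two successors of a common world are S-related.
So F validates K, KB; KTB would additionally require S to be reflexive. The strongest is KB.

KB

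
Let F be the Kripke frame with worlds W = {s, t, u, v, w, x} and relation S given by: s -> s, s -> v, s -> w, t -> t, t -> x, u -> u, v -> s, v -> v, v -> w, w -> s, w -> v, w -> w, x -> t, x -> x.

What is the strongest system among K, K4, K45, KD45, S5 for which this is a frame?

Transitive (axiom 4): yes — every two-step S-path is closed by a direct edge.
Euclidean (axiom 5): yes — any two successors of a common world are S-related.
Serial (axiom D): yes — every world has a successor (e.g. s S s).
Reflexive (axiom T): yes — every world is S-related to itself.
So F validates K, K4, K45, KD45, S5. The strongest is S5.

S5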